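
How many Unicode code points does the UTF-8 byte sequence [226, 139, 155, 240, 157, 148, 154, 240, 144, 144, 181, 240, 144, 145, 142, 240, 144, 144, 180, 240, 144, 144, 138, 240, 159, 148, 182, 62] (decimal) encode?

8

Byte at offset 0: 0xE2 = 11100010 → 3-byte char (#1). Advance 3.
Byte at offset 3: 0xF0 = 11110000 → 4-byte char (#2). Advance 4.
Byte at offset 7: 0xF0 = 11110000 → 4-byte char (#3). Advance 4.
Byte at offset 11: 0xF0 = 11110000 → 4-byte char (#4). Advance 4.
Byte at offset 15: 0xF0 = 11110000 → 4-byte char (#5). Advance 4.
Byte at offset 19: 0xF0 = 11110000 → 4-byte char (#6). Advance 4.
Byte at offset 23: 0xF0 = 11110000 → 4-byte char (#7). Advance 4.
Byte at offset 27: 0x3E = 00111110 → 1-byte char (#8). Advance 1.
Reached end at offset 28 after 8 code points.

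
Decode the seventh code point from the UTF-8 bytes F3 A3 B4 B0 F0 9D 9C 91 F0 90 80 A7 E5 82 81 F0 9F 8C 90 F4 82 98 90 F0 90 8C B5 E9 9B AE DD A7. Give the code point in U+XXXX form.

U+10335

Offset 0: leading byte 0xF3 = 11110011 → 4-byte char #1 = F3 A3 B4 B0.
Offset 4: leading byte 0xF0 = 11110000 → 4-byte char #2 = F0 9D 9C 91.
Offset 8: leading byte 0xF0 = 11110000 → 4-byte char #3 = F0 90 80 A7.
Offset 12: leading byte 0xE5 = 11100101 → 3-byte char #4 = E5 82 81.
Offset 15: leading byte 0xF0 = 11110000 → 4-byte char #5 = F0 9F 8C 90.
Offset 19: leading byte 0xF4 = 11110100 → 4-byte char #6 = F4 82 98 90.
Offset 23: leading byte 0xF0 = 11110000 → 4-byte char #7 = F0 90 8C B5.
Leading byte 0xF0 = 11110000 matches 11110xxx → 4-byte sequence.
Byte 1: 0xF0 = 11110000, payload 000 (3 bits).
Byte 2: 0x90 = 10010000 (10xxxxxx ✓), payload 010000.
Byte 3: 0x8C = 10001100 (10xxxxxx ✓), payload 001100.
Byte 4: 0xB5 = 10110101 (10xxxxxx ✓), payload 110101.
Concatenate: 000010000001100110101 = 0x10335 (21 bits → U+10335).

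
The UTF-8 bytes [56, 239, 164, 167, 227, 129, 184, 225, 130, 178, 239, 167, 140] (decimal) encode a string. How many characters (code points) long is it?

Byte at offset 0: 0x38 = 00111000 → 1-byte char (#1). Advance 1.
Byte at offset 1: 0xEF = 11101111 → 3-byte char (#2). Advance 3.
Byte at offset 4: 0xE3 = 11100011 → 3-byte char (#3). Advance 3.
Byte at offset 7: 0xE1 = 11100001 → 3-byte char (#4). Advance 3.
Byte at offset 10: 0xEF = 11101111 → 3-byte char (#5). Advance 3.
Reached end at offset 13 after 5 code points.

5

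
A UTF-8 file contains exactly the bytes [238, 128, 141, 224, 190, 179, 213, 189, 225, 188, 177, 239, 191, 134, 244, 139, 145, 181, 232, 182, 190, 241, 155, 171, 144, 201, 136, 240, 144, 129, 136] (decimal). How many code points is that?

Byte at offset 0: 0xEE = 11101110 → 3-byte char (#1). Advance 3.
Byte at offset 3: 0xE0 = 11100000 → 3-byte char (#2). Advance 3.
Byte at offset 6: 0xD5 = 11010101 → 2-byte char (#3). Advance 2.
Byte at offset 8: 0xE1 = 11100001 → 3-byte char (#4). Advance 3.
Byte at offset 11: 0xEF = 11101111 → 3-byte char (#5). Advance 3.
Byte at offset 14: 0xF4 = 11110100 → 4-byte char (#6). Advance 4.
Byte at offset 18: 0xE8 = 11101000 → 3-byte char (#7). Advance 3.
Byte at offset 21: 0xF1 = 11110001 → 4-byte char (#8). Advance 4.
Byte at offset 25: 0xC9 = 11001001 → 2-byte char (#9). Advance 2.
Byte at offset 27: 0xF0 = 11110000 → 4-byte char (#10). Advance 4.
Reached end at offset 31 after 10 code points.

10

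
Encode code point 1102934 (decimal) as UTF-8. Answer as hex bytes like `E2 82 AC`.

F4 8D 91 96

U+10D456 = 0x10D456 = 1102934 decimal. In range U+10000–U+10FFFF → 4-byte form: 11110xxx 10xxxxxx 10xxxxxx 10xxxxxx.
Binary (21 bits): 100001101010001010110.
Split 3+6+6+6: 100 | 001101 | 010001 | 010110.
Byte 1: 11110100 = 0xF4.
Byte 2: 10001101 = 0x8D.
Byte 3: 10010001 = 0x91.
Byte 4: 10010110 = 0x96.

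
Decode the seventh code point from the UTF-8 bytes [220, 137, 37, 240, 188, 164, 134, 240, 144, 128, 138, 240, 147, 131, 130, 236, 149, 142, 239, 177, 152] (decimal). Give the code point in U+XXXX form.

U+FC58

Offset 0: leading byte 0xDC = 11011100 → 2-byte char #1 = DC 89.
Offset 2: leading byte 0x25 = 00100101 → 1-byte char #2 = 25.
Offset 3: leading byte 0xF0 = 11110000 → 4-byte char #3 = F0 BC A4 86.
Offset 7: leading byte 0xF0 = 11110000 → 4-byte char #4 = F0 90 80 8A.
Offset 11: leading byte 0xF0 = 11110000 → 4-byte char #5 = F0 93 83 82.
Offset 15: leading byte 0xEC = 11101100 → 3-byte char #6 = EC 95 8E.
Offset 18: leading byte 0xEF = 11101111 → 3-byte char #7 = EF B1 98.
Leading byte 0xEF = 11101111 matches 1110xxxx → 3-byte sequence.
Byte 1: 0xEF = 11101111, payload 1111 (4 bits).
Byte 2: 0xB1 = 10110001 (10xxxxxx ✓), payload 110001.
Byte 3: 0x98 = 10011000 (10xxxxxx ✓), payload 011000.
Concatenate: 1111110001011000 = 0xFC58 (16 bits → U+FC58).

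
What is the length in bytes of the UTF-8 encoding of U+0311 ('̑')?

U+0311 = 0x311. UTF-8 uses 1 byte below 0x80, 2 below 0x800, 3 below 0x10000, 4 up to 0x10FFFF. 0x311 is in U+0080–U+07FF → 2 bytes.

2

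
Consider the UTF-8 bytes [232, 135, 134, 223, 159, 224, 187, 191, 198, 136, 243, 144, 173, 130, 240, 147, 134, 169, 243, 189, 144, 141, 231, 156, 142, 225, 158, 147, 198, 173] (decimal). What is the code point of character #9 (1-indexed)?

Offset 0: leading byte 0xE8 = 11101000 → 3-byte char #1 = E8 87 86.
Offset 3: leading byte 0xDF = 11011111 → 2-byte char #2 = DF 9F.
Offset 5: leading byte 0xE0 = 11100000 → 3-byte char #3 = E0 BB BF.
Offset 8: leading byte 0xC6 = 11000110 → 2-byte char #4 = C6 88.
Offset 10: leading byte 0xF3 = 11110011 → 4-byte char #5 = F3 90 AD 82.
Offset 14: leading byte 0xF0 = 11110000 → 4-byte char #6 = F0 93 86 A9.
Offset 18: leading byte 0xF3 = 11110011 → 4-byte char #7 = F3 BD 90 8D.
Offset 22: leading byte 0xE7 = 11100111 → 3-byte char #8 = E7 9C 8E.
Offset 25: leading byte 0xE1 = 11100001 → 3-byte char #9 = E1 9E 93.
Leading byte 0xE1 = 11100001 matches 1110xxxx → 3-byte sequence.
Byte 1: 0xE1 = 11100001, payload 0001 (4 bits).
Byte 2: 0x9E = 10011110 (10xxxxxx ✓), payload 011110.
Byte 3: 0x93 = 10010011 (10xxxxxx ✓), payload 010011.
Concatenate: 0001011110010011 = 0x1793 (16 bits → U+1793).

U+1793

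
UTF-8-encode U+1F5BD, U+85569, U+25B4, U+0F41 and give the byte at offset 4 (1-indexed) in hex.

0xBD

1-indexed offset 4 is 0-indexed offset 3.
U+1F5BD → 4-byte form F0 9F 96 BD at offsets 0–3.
Offset 3 falls in char 1's range; it's byte 4 of F0 9F 96 BD = 0xBD.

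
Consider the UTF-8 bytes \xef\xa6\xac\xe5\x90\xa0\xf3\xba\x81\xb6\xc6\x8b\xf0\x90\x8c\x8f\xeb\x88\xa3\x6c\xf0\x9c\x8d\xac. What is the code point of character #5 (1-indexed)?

Offset 0: leading byte 0xEF = 11101111 → 3-byte char #1 = EF A6 AC.
Offset 3: leading byte 0xE5 = 11100101 → 3-byte char #2 = E5 90 A0.
Offset 6: leading byte 0xF3 = 11110011 → 4-byte char #3 = F3 BA 81 B6.
Offset 10: leading byte 0xC6 = 11000110 → 2-byte char #4 = C6 8B.
Offset 12: leading byte 0xF0 = 11110000 → 4-byte char #5 = F0 90 8C 8F.
Leading byte 0xF0 = 11110000 matches 11110xxx → 4-byte sequence.
Byte 1: 0xF0 = 11110000, payload 000 (3 bits).
Byte 2: 0x90 = 10010000 (10xxxxxx ✓), payload 010000.
Byte 3: 0x8C = 10001100 (10xxxxxx ✓), payload 001100.
Byte 4: 0x8F = 10001111 (10xxxxxx ✓), payload 001111.
Concatenate: 000010000001100001111 = 0x1030F (21 bits → U+1030F).

U+1030F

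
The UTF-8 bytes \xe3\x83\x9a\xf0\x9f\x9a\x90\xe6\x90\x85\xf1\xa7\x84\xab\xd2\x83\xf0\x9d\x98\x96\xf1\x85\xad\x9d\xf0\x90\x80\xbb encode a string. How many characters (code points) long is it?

8

Byte at offset 0: 0xE3 = 11100011 → 3-byte char (#1). Advance 3.
Byte at offset 3: 0xF0 = 11110000 → 4-byte char (#2). Advance 4.
Byte at offset 7: 0xE6 = 11100110 → 3-byte char (#3). Advance 3.
Byte at offset 10: 0xF1 = 11110001 → 4-byte char (#4). Advance 4.
Byte at offset 14: 0xD2 = 11010010 → 2-byte char (#5). Advance 2.
Byte at offset 16: 0xF0 = 11110000 → 4-byte char (#6). Advance 4.
Byte at offset 20: 0xF1 = 11110001 → 4-byte char (#7). Advance 4.
Byte at offset 24: 0xF0 = 11110000 → 4-byte char (#8). Advance 4.
Reached end at offset 28 after 8 code points.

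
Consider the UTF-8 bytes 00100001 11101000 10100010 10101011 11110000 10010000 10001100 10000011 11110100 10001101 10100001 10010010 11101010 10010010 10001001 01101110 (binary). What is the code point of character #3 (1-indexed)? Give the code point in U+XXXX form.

U+10303

Offset 0: leading byte 0x21 = 00100001 → 1-byte char #1 = 21.
Offset 1: leading byte 0xE8 = 11101000 → 3-byte char #2 = E8 A2 AB.
Offset 4: leading byte 0xF0 = 11110000 → 4-byte char #3 = F0 90 8C 83.
Leading byte 0xF0 = 11110000 matches 11110xxx → 4-byte sequence.
Byte 1: 0xF0 = 11110000, payload 000 (3 bits).
Byte 2: 0x90 = 10010000 (10xxxxxx ✓), payload 010000.
Byte 3: 0x8C = 10001100 (10xxxxxx ✓), payload 001100.
Byte 4: 0x83 = 10000011 (10xxxxxx ✓), payload 000011.
Concatenate: 000010000001100000011 = 0x10303 (21 bits → U+10303).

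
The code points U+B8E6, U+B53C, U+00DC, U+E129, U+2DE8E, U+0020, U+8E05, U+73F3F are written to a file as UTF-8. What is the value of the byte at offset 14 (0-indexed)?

U+B8E6 → 3-byte form EB A3 A6 at offsets 0–2.
U+B53C → 3-byte form EB 94 BC at offsets 3–5.
U+00DC → 2-byte form C3 9C at offsets 6–7.
U+E129 → 3-byte form EE 84 A9 at offsets 8–10.
U+2DE8E → 4-byte form F0 AD BA 8E at offsets 11–14.
Offset 14 falls in char 5's range; it's byte 4 of F0 AD BA 8E = 0x8E.

0x8E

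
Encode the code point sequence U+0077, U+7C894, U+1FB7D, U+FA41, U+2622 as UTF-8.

77 F1 BC A2 94 F0 9F AD BD EF A9 81 E2 98 A2

U+0077: 1-byte form → 77.
U+7C894: 4-byte form → F1 BC A2 94.
U+1FB7D: 4-byte form → F0 9F AD BD.
U+FA41: 3-byte form → EF A9 81.
U+2622: 3-byte form → E2 98 A2.
Concatenated (15 bytes): 77 F1 BC A2 94 F0 9F AD BD EF A9 81 E2 98 A2.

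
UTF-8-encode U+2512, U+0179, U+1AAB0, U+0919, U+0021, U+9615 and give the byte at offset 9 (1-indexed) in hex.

0xB0

1-indexed offset 9 is 0-indexed offset 8.
U+2512 → 3-byte form E2 94 92 at offsets 0–2.
U+0179 → 2-byte form C5 B9 at offsets 3–4.
U+1AAB0 → 4-byte form F0 9A AA B0 at offsets 5–8.
Offset 8 falls in char 3's range; it's byte 4 of F0 9A AA B0 = 0xB0.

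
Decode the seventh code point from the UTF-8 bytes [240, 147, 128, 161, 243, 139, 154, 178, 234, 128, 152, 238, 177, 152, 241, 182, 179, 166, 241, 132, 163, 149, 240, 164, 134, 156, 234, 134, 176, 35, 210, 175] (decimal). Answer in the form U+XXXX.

U+2419C

Offset 0: leading byte 0xF0 = 11110000 → 4-byte char #1 = F0 93 80 A1.
Offset 4: leading byte 0xF3 = 11110011 → 4-byte char #2 = F3 8B 9A B2.
Offset 8: leading byte 0xEA = 11101010 → 3-byte char #3 = EA 80 98.
Offset 11: leading byte 0xEE = 11101110 → 3-byte char #4 = EE B1 98.
Offset 14: leading byte 0xF1 = 11110001 → 4-byte char #5 = F1 B6 B3 A6.
Offset 18: leading byte 0xF1 = 11110001 → 4-byte char #6 = F1 84 A3 95.
Offset 22: leading byte 0xF0 = 11110000 → 4-byte char #7 = F0 A4 86 9C.
Leading byte 0xF0 = 11110000 matches 11110xxx → 4-byte sequence.
Byte 1: 0xF0 = 11110000, payload 000 (3 bits).
Byte 2: 0xA4 = 10100100 (10xxxxxx ✓), payload 100100.
Byte 3: 0x86 = 10000110 (10xxxxxx ✓), payload 000110.
Byte 4: 0x9C = 10011100 (10xxxxxx ✓), payload 011100.
Concatenate: 000100100000110011100 = 0x2419C (21 bits → U+2419C).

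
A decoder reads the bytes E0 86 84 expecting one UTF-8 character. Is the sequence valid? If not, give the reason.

invalid (overlong encoding)

Leading byte 0xE0 = 11100000 → 3-byte form.
Continuation bytes all match 10xxxxxx. Payload decodes to 0x184.
But 0x184 < 0x800, the minimum for a 3-byte sequence — this is an overlong encoding.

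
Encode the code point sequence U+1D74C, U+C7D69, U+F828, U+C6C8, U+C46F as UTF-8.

F0 9D 9D 8C F3 87 B5 A9 EF A0 A8 EC 9B 88 EC 91 AF

U+1D74C: 4-byte form → F0 9D 9D 8C.
U+C7D69: 4-byte form → F3 87 B5 A9.
U+F828: 3-byte form → EF A0 A8.
U+C6C8: 3-byte form → EC 9B 88.
U+C46F: 3-byte form → EC 91 AF.
Concatenated (17 bytes): F0 9D 9D 8C F3 87 B5 A9 EF A0 A8 EC 9B 88 EC 91 AF.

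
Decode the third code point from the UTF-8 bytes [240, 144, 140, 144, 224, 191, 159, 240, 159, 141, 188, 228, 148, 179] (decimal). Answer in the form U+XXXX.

Offset 0: leading byte 0xF0 = 11110000 → 4-byte char #1 = F0 90 8C 90.
Offset 4: leading byte 0xE0 = 11100000 → 3-byte char #2 = E0 BF 9F.
Offset 7: leading byte 0xF0 = 11110000 → 4-byte char #3 = F0 9F 8D BC.
Leading byte 0xF0 = 11110000 matches 11110xxx → 4-byte sequence.
Byte 1: 0xF0 = 11110000, payload 000 (3 bits).
Byte 2: 0x9F = 10011111 (10xxxxxx ✓), payload 011111.
Byte 3: 0x8D = 10001101 (10xxxxxx ✓), payload 001101.
Byte 4: 0xBC = 10111100 (10xxxxxx ✓), payload 111100.
Concatenate: 000011111001101111100 = 0x1F37C (21 bits → U+1F37C).

U+1F37C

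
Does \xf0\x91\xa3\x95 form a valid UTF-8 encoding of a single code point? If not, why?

Leading byte 0xF0 = 11110000 → 4-byte form.
Continuation bytes 0x91=10010001, 0xA3=10100011, 0x95=10010101 all match 10xxxxxx.
Decoded value 0x118D5 is ≥ 0x10000 (shortest form) and not a surrogate.

valid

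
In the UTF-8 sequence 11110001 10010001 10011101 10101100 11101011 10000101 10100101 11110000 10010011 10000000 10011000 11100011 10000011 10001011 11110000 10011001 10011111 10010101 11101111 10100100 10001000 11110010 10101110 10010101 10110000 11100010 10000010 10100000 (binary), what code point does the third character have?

Offset 0: leading byte 0xF1 = 11110001 → 4-byte char #1 = F1 91 9D AC.
Offset 4: leading byte 0xEB = 11101011 → 3-byte char #2 = EB 85 A5.
Offset 7: leading byte 0xF0 = 11110000 → 4-byte char #3 = F0 93 80 98.
Leading byte 0xF0 = 11110000 matches 11110xxx → 4-byte sequence.
Byte 1: 0xF0 = 11110000, payload 000 (3 bits).
Byte 2: 0x93 = 10010011 (10xxxxxx ✓), payload 010011.
Byte 3: 0x80 = 10000000 (10xxxxxx ✓), payload 000000.
Byte 4: 0x98 = 10011000 (10xxxxxx ✓), payload 011000.
Concatenate: 000010011000000011000 = 0x13018 (21 bits → U+13018).

U+13018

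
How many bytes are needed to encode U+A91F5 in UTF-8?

U+A91F5 = 0xA91F5. UTF-8 uses 1 byte below 0x80, 2 below 0x800, 3 below 0x10000, 4 up to 0x10FFFF. 0xA91F5 is in U+10000–U+10FFFF → 4 bytes.

4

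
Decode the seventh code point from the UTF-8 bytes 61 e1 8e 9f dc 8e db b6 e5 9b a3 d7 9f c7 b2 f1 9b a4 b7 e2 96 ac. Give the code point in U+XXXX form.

Offset 0: leading byte 0x61 = 01100001 → 1-byte char #1 = 61.
Offset 1: leading byte 0xE1 = 11100001 → 3-byte char #2 = E1 8E 9F.
Offset 4: leading byte 0xDC = 11011100 → 2-byte char #3 = DC 8E.
Offset 6: leading byte 0xDB = 11011011 → 2-byte char #4 = DB B6.
Offset 8: leading byte 0xE5 = 11100101 → 3-byte char #5 = E5 9B A3.
Offset 11: leading byte 0xD7 = 11010111 → 2-byte char #6 = D7 9F.
Offset 13: leading byte 0xC7 = 11000111 → 2-byte char #7 = C7 B2.
Leading byte 0xC7 = 11000111 matches 110xxxxx → 2-byte sequence.
Byte 1: 0xC7 = 11000111, payload 00111 (5 bits).
Byte 2: 0xB2 = 10110010 (10xxxxxx ✓), payload 110010.
Concatenate: 00111110010 = 0x1F2 (11 bits → U+01F2).

U+01F2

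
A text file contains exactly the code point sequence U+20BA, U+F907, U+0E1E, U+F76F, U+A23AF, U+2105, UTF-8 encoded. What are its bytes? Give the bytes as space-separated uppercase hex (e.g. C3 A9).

U+20BA: 3-byte form → E2 82 BA.
U+F907: 3-byte form → EF A4 87.
U+0E1E: 3-byte form → E0 B8 9E.
U+F76F: 3-byte form → EF 9D AF.
U+A23AF: 4-byte form → F2 A2 8E AF.
U+2105: 3-byte form → E2 84 85.
Concatenated (19 bytes): E2 82 BA EF A4 87 E0 B8 9E EF 9D AF F2 A2 8E AF E2 84 85.

E2 82 BA EF A4 87 E0 B8 9E EF 9D AF F2 A2 8E AF E2 84 85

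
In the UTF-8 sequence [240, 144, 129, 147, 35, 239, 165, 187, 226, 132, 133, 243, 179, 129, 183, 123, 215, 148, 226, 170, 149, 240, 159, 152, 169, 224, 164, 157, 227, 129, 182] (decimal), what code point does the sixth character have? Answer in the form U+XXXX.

U+007B

Offset 0: leading byte 0xF0 = 11110000 → 4-byte char #1 = F0 90 81 93.
Offset 4: leading byte 0x23 = 00100011 → 1-byte char #2 = 23.
Offset 5: leading byte 0xEF = 11101111 → 3-byte char #3 = EF A5 BB.
Offset 8: leading byte 0xE2 = 11100010 → 3-byte char #4 = E2 84 85.
Offset 11: leading byte 0xF3 = 11110011 → 4-byte char #5 = F3 B3 81 B7.
Offset 15: leading byte 0x7B = 01111011 → 1-byte char #6 = 7B.
Leading byte 0x7B = 01111011 matches 0xxxxxxx → 1-byte sequence.
Byte 1: 0x7B = 01111011, payload 1111011 (7 bits).
Concatenate: 1111011 = 0x7B (7 bits → U+007B).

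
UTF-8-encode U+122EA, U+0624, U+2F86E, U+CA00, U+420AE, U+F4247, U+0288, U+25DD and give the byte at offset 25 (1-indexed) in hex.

1-indexed offset 25 is 0-indexed offset 24.
U+122EA → 4-byte form F0 92 8B AA at offsets 0–3.
U+0624 → 2-byte form D8 A4 at offsets 4–5.
U+2F86E → 4-byte form F0 AF A1 AE at offsets 6–9.
U+CA00 → 3-byte form EC A8 80 at offsets 10–12.
U+420AE → 4-byte form F1 82 82 AE at offsets 13–16.
U+F4247 → 4-byte form F3 B4 89 87 at offsets 17–20.
U+0288 → 2-byte form CA 88 at offsets 21–22.
U+25DD → 3-byte form E2 97 9D at offsets 23–25.
Offset 24 falls in char 8's range; it's byte 2 of E2 97 9D = 0x97.

0x97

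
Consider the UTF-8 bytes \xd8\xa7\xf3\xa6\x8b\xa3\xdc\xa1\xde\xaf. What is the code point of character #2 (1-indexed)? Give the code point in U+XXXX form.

U+E62E3

Offset 0: leading byte 0xD8 = 11011000 → 2-byte char #1 = D8 A7.
Offset 2: leading byte 0xF3 = 11110011 → 4-byte char #2 = F3 A6 8B A3.
Leading byte 0xF3 = 11110011 matches 11110xxx → 4-byte sequence.
Byte 1: 0xF3 = 11110011, payload 011 (3 bits).
Byte 2: 0xA6 = 10100110 (10xxxxxx ✓), payload 100110.
Byte 3: 0x8B = 10001011 (10xxxxxx ✓), payload 001011.
Byte 4: 0xA3 = 10100011 (10xxxxxx ✓), payload 100011.
Concatenate: 011100110001011100011 = 0xE62E3 (21 bits → U+E62E3).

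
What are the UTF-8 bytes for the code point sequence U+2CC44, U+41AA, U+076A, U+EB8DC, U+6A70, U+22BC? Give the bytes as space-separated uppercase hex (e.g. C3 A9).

F0 AC B1 84 E4 86 AA DD AA F3 AB A3 9C E6 A9 B0 E2 8A BC

U+2CC44: 4-byte form → F0 AC B1 84.
U+41AA: 3-byte form → E4 86 AA.
U+076A: 2-byte form → DD AA.
U+EB8DC: 4-byte form → F3 AB A3 9C.
U+6A70: 3-byte form → E6 A9 B0.
U+22BC: 3-byte form → E2 8A BC.
Concatenated (19 bytes): F0 AC B1 84 E4 86 AA DD AA F3 AB A3 9C E6 A9 B0 E2 8A BC.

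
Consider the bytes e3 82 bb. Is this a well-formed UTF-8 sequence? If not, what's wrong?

Leading byte 0xE3 = 11100011 → 3-byte form.
Continuation bytes 0x82=10000010, 0xBB=10111011 all match 10xxxxxx.
Decoded value 0x30BB is ≥ 0x800 (shortest form) and not a surrogate.

valid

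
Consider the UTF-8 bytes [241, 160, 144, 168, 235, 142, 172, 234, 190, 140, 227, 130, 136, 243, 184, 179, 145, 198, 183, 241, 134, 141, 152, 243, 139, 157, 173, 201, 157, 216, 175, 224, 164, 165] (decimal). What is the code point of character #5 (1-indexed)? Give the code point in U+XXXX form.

U+F8CD1

Offset 0: leading byte 0xF1 = 11110001 → 4-byte char #1 = F1 A0 90 A8.
Offset 4: leading byte 0xEB = 11101011 → 3-byte char #2 = EB 8E AC.
Offset 7: leading byte 0xEA = 11101010 → 3-byte char #3 = EA BE 8C.
Offset 10: leading byte 0xE3 = 11100011 → 3-byte char #4 = E3 82 88.
Offset 13: leading byte 0xF3 = 11110011 → 4-byte char #5 = F3 B8 B3 91.
Leading byte 0xF3 = 11110011 matches 11110xxx → 4-byte sequence.
Byte 1: 0xF3 = 11110011, payload 011 (3 bits).
Byte 2: 0xB8 = 10111000 (10xxxxxx ✓), payload 111000.
Byte 3: 0xB3 = 10110011 (10xxxxxx ✓), payload 110011.
Byte 4: 0x91 = 10010001 (10xxxxxx ✓), payload 010001.
Concatenate: 011111000110011010001 = 0xF8CD1 (21 bits → U+F8CD1).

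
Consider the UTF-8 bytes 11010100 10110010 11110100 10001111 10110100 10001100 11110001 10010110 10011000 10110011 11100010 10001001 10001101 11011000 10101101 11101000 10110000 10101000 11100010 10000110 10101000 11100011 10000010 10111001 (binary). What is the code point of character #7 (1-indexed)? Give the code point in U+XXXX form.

U+21A8

Offset 0: leading byte 0xD4 = 11010100 → 2-byte char #1 = D4 B2.
Offset 2: leading byte 0xF4 = 11110100 → 4-byte char #2 = F4 8F B4 8C.
Offset 6: leading byte 0xF1 = 11110001 → 4-byte char #3 = F1 96 98 B3.
Offset 10: leading byte 0xE2 = 11100010 → 3-byte char #4 = E2 89 8D.
Offset 13: leading byte 0xD8 = 11011000 → 2-byte char #5 = D8 AD.
Offset 15: leading byte 0xE8 = 11101000 → 3-byte char #6 = E8 B0 A8.
Offset 18: leading byte 0xE2 = 11100010 → 3-byte char #7 = E2 86 A8.
Leading byte 0xE2 = 11100010 matches 1110xxxx → 3-byte sequence.
Byte 1: 0xE2 = 11100010, payload 0010 (4 bits).
Byte 2: 0x86 = 10000110 (10xxxxxx ✓), payload 000110.
Byte 3: 0xA8 = 10101000 (10xxxxxx ✓), payload 101000.
Concatenate: 0010000110101000 = 0x21A8 (16 bits → U+21A8).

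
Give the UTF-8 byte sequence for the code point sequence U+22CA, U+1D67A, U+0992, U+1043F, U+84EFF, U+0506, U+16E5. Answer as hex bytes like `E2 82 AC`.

E2 8B 8A F0 9D 99 BA E0 A6 92 F0 90 90 BF F2 84 BB BF D4 86 E1 9B A5

U+22CA: 3-byte form → E2 8B 8A.
U+1D67A: 4-byte form → F0 9D 99 BA.
U+0992: 3-byte form → E0 A6 92.
U+1043F: 4-byte form → F0 90 90 BF.
U+84EFF: 4-byte form → F2 84 BB BF.
U+0506: 2-byte form → D4 86.
U+16E5: 3-byte form → E1 9B A5.
Concatenated (23 bytes): E2 8B 8A F0 9D 99 BA E0 A6 92 F0 90 90 BF F2 84 BB BF D4 86 E1 9B A5.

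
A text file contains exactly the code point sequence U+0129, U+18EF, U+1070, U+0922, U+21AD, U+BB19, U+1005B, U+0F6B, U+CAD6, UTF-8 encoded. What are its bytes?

C4 A9 E1 A3 AF E1 81 B0 E0 A4 A2 E2 86 AD EB AC 99 F0 90 81 9B E0 BD AB EC AB 96

U+0129: 2-byte form → C4 A9.
U+18EF: 3-byte form → E1 A3 AF.
U+1070: 3-byte form → E1 81 B0.
U+0922: 3-byte form → E0 A4 A2.
U+21AD: 3-byte form → E2 86 AD.
U+BB19: 3-byte form → EB AC 99.
U+1005B: 4-byte form → F0 90 81 9B.
U+0F6B: 3-byte form → E0 BD AB.
U+CAD6: 3-byte form → EC AB 96.
Concatenated (27 bytes): C4 A9 E1 A3 AF E1 81 B0 E0 A4 A2 E2 86 AD EB AC 99 F0 90 81 9B E0 BD AB EC AB 96.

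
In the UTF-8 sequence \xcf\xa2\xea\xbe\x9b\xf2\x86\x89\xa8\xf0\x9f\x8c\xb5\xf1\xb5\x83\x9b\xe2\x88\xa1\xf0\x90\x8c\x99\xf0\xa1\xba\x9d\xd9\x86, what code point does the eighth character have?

U+21E9D

Offset 0: leading byte 0xCF = 11001111 → 2-byte char #1 = CF A2.
Offset 2: leading byte 0xEA = 11101010 → 3-byte char #2 = EA BE 9B.
Offset 5: leading byte 0xF2 = 11110010 → 4-byte char #3 = F2 86 89 A8.
Offset 9: leading byte 0xF0 = 11110000 → 4-byte char #4 = F0 9F 8C B5.
Offset 13: leading byte 0xF1 = 11110001 → 4-byte char #5 = F1 B5 83 9B.
Offset 17: leading byte 0xE2 = 11100010 → 3-byte char #6 = E2 88 A1.
Offset 20: leading byte 0xF0 = 11110000 → 4-byte char #7 = F0 90 8C 99.
Offset 24: leading byte 0xF0 = 11110000 → 4-byte char #8 = F0 A1 BA 9D.
Leading byte 0xF0 = 11110000 matches 11110xxx → 4-byte sequence.
Byte 1: 0xF0 = 11110000, payload 000 (3 bits).
Byte 2: 0xA1 = 10100001 (10xxxxxx ✓), payload 100001.
Byte 3: 0xBA = 10111010 (10xxxxxx ✓), payload 111010.
Byte 4: 0x9D = 10011101 (10xxxxxx ✓), payload 011101.
Concatenate: 000100001111010011101 = 0x21E9D (21 bits → U+21E9D).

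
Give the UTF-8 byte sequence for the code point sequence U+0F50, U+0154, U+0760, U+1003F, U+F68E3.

E0 BD 90 C5 94 DD A0 F0 90 80 BF F3 B6 A3 A3

U+0F50: 3-byte form → E0 BD 90.
U+0154: 2-byte form → C5 94.
U+0760: 2-byte form → DD A0.
U+1003F: 4-byte form → F0 90 80 BF.
U+F68E3: 4-byte form → F3 B6 A3 A3.
Concatenated (15 bytes): E0 BD 90 C5 94 DD A0 F0 90 80 BF F3 B6 A3 A3.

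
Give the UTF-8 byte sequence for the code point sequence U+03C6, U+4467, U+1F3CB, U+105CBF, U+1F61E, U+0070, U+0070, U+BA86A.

CF 86 E4 91 A7 F0 9F 8F 8B F4 85 B2 BF F0 9F 98 9E 70 70 F2 BA A1 AA

U+03C6: 2-byte form → CF 86.
U+4467: 3-byte form → E4 91 A7.
U+1F3CB: 4-byte form → F0 9F 8F 8B.
U+105CBF: 4-byte form → F4 85 B2 BF.
U+1F61E: 4-byte form → F0 9F 98 9E.
U+0070: 1-byte form → 70.
U+0070: 1-byte form → 70.
U+BA86A: 4-byte form → F2 BA A1 AA.
Concatenated (23 bytes): CF 86 E4 91 A7 F0 9F 8F 8B F4 85 B2 BF F0 9F 98 9E 70 70 F2 BA A1 AA.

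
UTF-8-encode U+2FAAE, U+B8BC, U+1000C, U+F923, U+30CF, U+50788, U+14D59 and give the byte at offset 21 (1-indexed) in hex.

1-indexed offset 21 is 0-indexed offset 20.
U+2FAAE → 4-byte form F0 AF AA AE at offsets 0–3.
U+B8BC → 3-byte form EB A2 BC at offsets 4–6.
U+1000C → 4-byte form F0 90 80 8C at offsets 7–10.
U+F923 → 3-byte form EF A4 A3 at offsets 11–13.
U+30CF → 3-byte form E3 83 8F at offsets 14–16.
U+50788 → 4-byte form F1 90 9E 88 at offsets 17–20.
Offset 20 falls in char 6's range; it's byte 4 of F1 90 9E 88 = 0x88.

0x88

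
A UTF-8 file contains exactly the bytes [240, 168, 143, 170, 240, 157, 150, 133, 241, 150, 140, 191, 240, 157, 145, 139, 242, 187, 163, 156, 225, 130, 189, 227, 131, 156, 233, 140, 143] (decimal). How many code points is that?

8

Byte at offset 0: 0xF0 = 11110000 → 4-byte char (#1). Advance 4.
Byte at offset 4: 0xF0 = 11110000 → 4-byte char (#2). Advance 4.
Byte at offset 8: 0xF1 = 11110001 → 4-byte char (#3). Advance 4.
Byte at offset 12: 0xF0 = 11110000 → 4-byte char (#4). Advance 4.
Byte at offset 16: 0xF2 = 11110010 → 4-byte char (#5). Advance 4.
Byte at offset 20: 0xE1 = 11100001 → 3-byte char (#6). Advance 3.
Byte at offset 23: 0xE3 = 11100011 → 3-byte char (#7). Advance 3.
Byte at offset 26: 0xE9 = 11101001 → 3-byte char (#8). Advance 3.
Reached end at offset 29 after 8 code points.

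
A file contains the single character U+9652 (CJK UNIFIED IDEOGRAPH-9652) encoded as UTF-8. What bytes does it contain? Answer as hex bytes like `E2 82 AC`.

U+9652 = 0x9652 = 38482 decimal. In range U+0800–U+FFFF → 3-byte form: 1110xxxx 10xxxxxx 10xxxxxx.
Binary (16 bits): 1001011001010010.
Split 4+6+6: 1001 | 011001 | 010010.
Byte 1: 11101001 = 0xE9.
Byte 2: 10011001 = 0x99.
Byte 3: 10010010 = 0x92.

E9 99 92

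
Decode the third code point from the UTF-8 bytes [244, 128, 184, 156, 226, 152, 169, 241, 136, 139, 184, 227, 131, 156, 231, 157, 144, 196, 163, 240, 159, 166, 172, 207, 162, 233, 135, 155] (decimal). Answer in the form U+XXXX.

Offset 0: leading byte 0xF4 = 11110100 → 4-byte char #1 = F4 80 B8 9C.
Offset 4: leading byte 0xE2 = 11100010 → 3-byte char #2 = E2 98 A9.
Offset 7: leading byte 0xF1 = 11110001 → 4-byte char #3 = F1 88 8B B8.
Leading byte 0xF1 = 11110001 matches 11110xxx → 4-byte sequence.
Byte 1: 0xF1 = 11110001, payload 001 (3 bits).
Byte 2: 0x88 = 10001000 (10xxxxxx ✓), payload 001000.
Byte 3: 0x8B = 10001011 (10xxxxxx ✓), payload 001011.
Byte 4: 0xB8 = 10111000 (10xxxxxx ✓), payload 111000.
Concatenate: 001001000001011111000 = 0x482F8 (21 bits → U+482F8).

U+482F8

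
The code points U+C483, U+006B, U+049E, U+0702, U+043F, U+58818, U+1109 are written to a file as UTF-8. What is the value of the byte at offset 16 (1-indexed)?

0x84

1-indexed offset 16 is 0-indexed offset 15.
U+C483 → 3-byte form EC 92 83 at offsets 0–2.
U+006B → 1-byte form 6B at offsets 3–3.
U+049E → 2-byte form D2 9E at offsets 4–5.
U+0702 → 2-byte form DC 82 at offsets 6–7.
U+043F → 2-byte form D0 BF at offsets 8–9.
U+58818 → 4-byte form F1 98 A0 98 at offsets 10–13.
U+1109 → 3-byte form E1 84 89 at offsets 14–16.
Offset 15 falls in char 7's range; it's byte 2 of E1 84 89 = 0x84.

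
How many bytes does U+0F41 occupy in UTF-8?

U+0F41 = 0xF41. UTF-8 uses 1 byte below 0x80, 2 below 0x800, 3 below 0x10000, 4 up to 0x10FFFF. 0xF41 is in U+0800–U+FFFF → 3 bytes.

3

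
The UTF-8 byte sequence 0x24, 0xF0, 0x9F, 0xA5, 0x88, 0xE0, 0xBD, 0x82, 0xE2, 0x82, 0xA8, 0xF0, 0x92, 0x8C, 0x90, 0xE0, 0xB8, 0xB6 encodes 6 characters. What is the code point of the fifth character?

U+12310

Offset 0: leading byte 0x24 = 00100100 → 1-byte char #1 = 24.
Offset 1: leading byte 0xF0 = 11110000 → 4-byte char #2 = F0 9F A5 88.
Offset 5: leading byte 0xE0 = 11100000 → 3-byte char #3 = E0 BD 82.
Offset 8: leading byte 0xE2 = 11100010 → 3-byte char #4 = E2 82 A8.
Offset 11: leading byte 0xF0 = 11110000 → 4-byte char #5 = F0 92 8C 90.
Leading byte 0xF0 = 11110000 matches 11110xxx → 4-byte sequence.
Byte 1: 0xF0 = 11110000, payload 000 (3 bits).
Byte 2: 0x92 = 10010010 (10xxxxxx ✓), payload 010010.
Byte 3: 0x8C = 10001100 (10xxxxxx ✓), payload 001100.
Byte 4: 0x90 = 10010000 (10xxxxxx ✓), payload 010000.
Concatenate: 000010010001100010000 = 0x12310 (21 bits → U+12310).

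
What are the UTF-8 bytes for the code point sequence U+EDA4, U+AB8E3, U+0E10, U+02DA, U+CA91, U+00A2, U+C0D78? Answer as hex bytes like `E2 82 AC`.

EE B6 A4 F2 AB A3 A3 E0 B8 90 CB 9A EC AA 91 C2 A2 F3 80 B5 B8

U+EDA4: 3-byte form → EE B6 A4.
U+AB8E3: 4-byte form → F2 AB A3 A3.
U+0E10: 3-byte form → E0 B8 90.
U+02DA: 2-byte form → CB 9A.
U+CA91: 3-byte form → EC AA 91.
U+00A2: 2-byte form → C2 A2.
U+C0D78: 4-byte form → F3 80 B5 B8.
Concatenated (21 bytes): EE B6 A4 F2 AB A3 A3 E0 B8 90 CB 9A EC AA 91 C2 A2 F3 80 B5 B8.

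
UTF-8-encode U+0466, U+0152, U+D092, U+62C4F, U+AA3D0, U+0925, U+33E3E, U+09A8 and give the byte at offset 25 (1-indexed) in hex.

1-indexed offset 25 is 0-indexed offset 24.
U+0466 → 2-byte form D1 A6 at offsets 0–1.
U+0152 → 2-byte form C5 92 at offsets 2–3.
U+D092 → 3-byte form ED 82 92 at offsets 4–6.
U+62C4F → 4-byte form F1 A2 B1 8F at offsets 7–10.
U+AA3D0 → 4-byte form F2 AA 8F 90 at offsets 11–14.
U+0925 → 3-byte form E0 A4 A5 at offsets 15–17.
U+33E3E → 4-byte form F0 B3 B8 BE at offsets 18–21.
U+09A8 → 3-byte form E0 A6 A8 at offsets 22–24.
Offset 24 falls in char 8's range; it's byte 3 of E0 A6 A8 = 0xA8.

0xA8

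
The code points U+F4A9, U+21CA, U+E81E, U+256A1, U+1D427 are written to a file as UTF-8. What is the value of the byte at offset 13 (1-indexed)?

0xA1

1-indexed offset 13 is 0-indexed offset 12.
U+F4A9 → 3-byte form EF 92 A9 at offsets 0–2.
U+21CA → 3-byte form E2 87 8A at offsets 3–5.
U+E81E → 3-byte form EE A0 9E at offsets 6–8.
U+256A1 → 4-byte form F0 A5 9A A1 at offsets 9–12.
Offset 12 falls in char 4's range; it's byte 4 of F0 A5 9A A1 = 0xA1.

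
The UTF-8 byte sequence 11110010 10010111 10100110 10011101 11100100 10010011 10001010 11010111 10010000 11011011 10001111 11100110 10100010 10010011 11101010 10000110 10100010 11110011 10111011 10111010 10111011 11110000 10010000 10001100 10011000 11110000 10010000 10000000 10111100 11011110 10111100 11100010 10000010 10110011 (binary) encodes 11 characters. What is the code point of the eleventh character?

U+20B3

Offset 0: leading byte 0xF2 = 11110010 → 4-byte char #1 = F2 97 A6 9D.
Offset 4: leading byte 0xE4 = 11100100 → 3-byte char #2 = E4 93 8A.
Offset 7: leading byte 0xD7 = 11010111 → 2-byte char #3 = D7 90.
Offset 9: leading byte 0xDB = 11011011 → 2-byte char #4 = DB 8F.
Offset 11: leading byte 0xE6 = 11100110 → 3-byte char #5 = E6 A2 93.
Offset 14: leading byte 0xEA = 11101010 → 3-byte char #6 = EA 86 A2.
Offset 17: leading byte 0xF3 = 11110011 → 4-byte char #7 = F3 BB BA BB.
Offset 21: leading byte 0xF0 = 11110000 → 4-byte char #8 = F0 90 8C 98.
Offset 25: leading byte 0xF0 = 11110000 → 4-byte char #9 = F0 90 80 BC.
Offset 29: leading byte 0xDE = 11011110 → 2-byte char #10 = DE BC.
Offset 31: leading byte 0xE2 = 11100010 → 3-byte char #11 = E2 82 B3.
Leading byte 0xE2 = 11100010 matches 1110xxxx → 3-byte sequence.
Byte 1: 0xE2 = 11100010, payload 0010 (4 bits).
Byte 2: 0x82 = 10000010 (10xxxxxx ✓), payload 000010.
Byte 3: 0xB3 = 10110011 (10xxxxxx ✓), payload 110011.
Concatenate: 0010000010110011 = 0x20B3 (16 bits → U+20B3).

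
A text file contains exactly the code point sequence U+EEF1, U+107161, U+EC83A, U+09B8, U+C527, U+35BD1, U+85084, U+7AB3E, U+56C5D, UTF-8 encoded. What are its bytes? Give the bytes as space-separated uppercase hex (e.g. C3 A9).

U+EEF1: 3-byte form → EE BB B1.
U+107161: 4-byte form → F4 87 85 A1.
U+EC83A: 4-byte form → F3 AC A0 BA.
U+09B8: 3-byte form → E0 A6 B8.
U+C527: 3-byte form → EC 94 A7.
U+35BD1: 4-byte form → F0 B5 AF 91.
U+85084: 4-byte form → F2 85 82 84.
U+7AB3E: 4-byte form → F1 BA AC BE.
U+56C5D: 4-byte form → F1 96 B1 9D.
Concatenated (33 bytes): EE BB B1 F4 87 85 A1 F3 AC A0 BA E0 A6 B8 EC 94 A7 F0 B5 AF 91 F2 85 82 84 F1 BA AC BE F1 96 B1 9D.

EE BB B1 F4 87 85 A1 F3 AC A0 BA E0 A6 B8 EC 94 A7 F0 B5 AF 91 F2 85 82 84 F1 BA AC BE F1 96 B1 9D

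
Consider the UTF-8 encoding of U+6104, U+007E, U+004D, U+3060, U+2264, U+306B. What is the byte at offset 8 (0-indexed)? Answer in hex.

U+6104 → 3-byte form E6 84 84 at offsets 0–2.
U+007E → 1-byte form 7E at offsets 3–3.
U+004D → 1-byte form 4D at offsets 4–4.
U+3060 → 3-byte form E3 81 A0 at offsets 5–7.
U+2264 → 3-byte form E2 89 A4 at offsets 8–10.
Offset 8 falls in char 5's range; it's byte 1 of E2 89 A4 = 0xE2.

0xE2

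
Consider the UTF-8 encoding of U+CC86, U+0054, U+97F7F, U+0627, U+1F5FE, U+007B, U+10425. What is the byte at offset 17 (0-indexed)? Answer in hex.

0x90

U+CC86 → 3-byte form EC B2 86 at offsets 0–2.
U+0054 → 1-byte form 54 at offsets 3–3.
U+97F7F → 4-byte form F2 97 BD BF at offsets 4–7.
U+0627 → 2-byte form D8 A7 at offsets 8–9.
U+1F5FE → 4-byte form F0 9F 97 BE at offsets 10–13.
U+007B → 1-byte form 7B at offsets 14–14.
U+10425 → 4-byte form F0 90 90 A5 at offsets 15–18.
Offset 17 falls in char 7's range; it's byte 3 of F0 90 90 A5 = 0x90.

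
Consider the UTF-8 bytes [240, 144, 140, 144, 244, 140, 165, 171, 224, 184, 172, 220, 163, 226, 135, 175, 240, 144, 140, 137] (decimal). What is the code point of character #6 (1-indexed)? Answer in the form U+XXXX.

Offset 0: leading byte 0xF0 = 11110000 → 4-byte char #1 = F0 90 8C 90.
Offset 4: leading byte 0xF4 = 11110100 → 4-byte char #2 = F4 8C A5 AB.
Offset 8: leading byte 0xE0 = 11100000 → 3-byte char #3 = E0 B8 AC.
Offset 11: leading byte 0xDC = 11011100 → 2-byte char #4 = DC A3.
Offset 13: leading byte 0xE2 = 11100010 → 3-byte char #5 = E2 87 AF.
Offset 16: leading byte 0xF0 = 11110000 → 4-byte char #6 = F0 90 8C 89.
Leading byte 0xF0 = 11110000 matches 11110xxx → 4-byte sequence.
Byte 1: 0xF0 = 11110000, payload 000 (3 bits).
Byte 2: 0x90 = 10010000 (10xxxxxx ✓), payload 010000.
Byte 3: 0x8C = 10001100 (10xxxxxx ✓), payload 001100.
Byte 4: 0x89 = 10001001 (10xxxxxx ✓), payload 001001.
Concatenate: 000010000001100001001 = 0x10309 (21 bits → U+10309).

U+10309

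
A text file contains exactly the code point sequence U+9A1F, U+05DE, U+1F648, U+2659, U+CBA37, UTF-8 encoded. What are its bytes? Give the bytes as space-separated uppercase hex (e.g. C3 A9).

E9 A8 9F D7 9E F0 9F 99 88 E2 99 99 F3 8B A8 B7

U+9A1F: 3-byte form → E9 A8 9F.
U+05DE: 2-byte form → D7 9E.
U+1F648: 4-byte form → F0 9F 99 88.
U+2659: 3-byte form → E2 99 99.
U+CBA37: 4-byte form → F3 8B A8 B7.
Concatenated (16 bytes): E9 A8 9F D7 9E F0 9F 99 88 E2 99 99 F3 8B A8 B7.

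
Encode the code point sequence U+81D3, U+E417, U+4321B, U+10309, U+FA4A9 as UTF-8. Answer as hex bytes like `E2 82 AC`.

U+81D3: 3-byte form → E8 87 93.
U+E417: 3-byte form → EE 90 97.
U+4321B: 4-byte form → F1 83 88 9B.
U+10309: 4-byte form → F0 90 8C 89.
U+FA4A9: 4-byte form → F3 BA 92 A9.
Concatenated (18 bytes): E8 87 93 EE 90 97 F1 83 88 9B F0 90 8C 89 F3 BA 92 A9.

E8 87 93 EE 90 97 F1 83 88 9B F0 90 8C 89 F3 BA 92 A9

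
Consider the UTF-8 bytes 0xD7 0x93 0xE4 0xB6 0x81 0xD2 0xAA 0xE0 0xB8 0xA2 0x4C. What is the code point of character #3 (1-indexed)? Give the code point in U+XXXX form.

Offset 0: leading byte 0xD7 = 11010111 → 2-byte char #1 = D7 93.
Offset 2: leading byte 0xE4 = 11100100 → 3-byte char #2 = E4 B6 81.
Offset 5: leading byte 0xD2 = 11010010 → 2-byte char #3 = D2 AA.
Leading byte 0xD2 = 11010010 matches 110xxxxx → 2-byte sequence.
Byte 1: 0xD2 = 11010010, payload 10010 (5 bits).
Byte 2: 0xAA = 10101010 (10xxxxxx ✓), payload 101010.
Concatenate: 10010101010 = 0x4AA (11 bits → U+04AA).

U+04AA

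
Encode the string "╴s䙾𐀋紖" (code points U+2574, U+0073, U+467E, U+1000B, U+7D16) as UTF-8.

U+2574: 3-byte form → E2 95 B4.
U+0073: 1-byte form → 73.
U+467E: 3-byte form → E4 99 BE.
U+1000B: 4-byte form → F0 90 80 8B.
U+7D16: 3-byte form → E7 B4 96.
Concatenated (14 bytes): E2 95 B4 73 E4 99 BE F0 90 80 8B E7 B4 96.

E2 95 B4 73 E4 99 BE F0 90 80 8B E7 B4 96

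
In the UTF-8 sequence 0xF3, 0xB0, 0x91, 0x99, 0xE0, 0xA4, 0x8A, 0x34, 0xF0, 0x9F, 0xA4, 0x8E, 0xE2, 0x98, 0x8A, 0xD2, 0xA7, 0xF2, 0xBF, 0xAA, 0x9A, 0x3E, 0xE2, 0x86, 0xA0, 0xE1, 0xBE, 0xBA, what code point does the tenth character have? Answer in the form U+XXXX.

U+1FBA

Offset 0: leading byte 0xF3 = 11110011 → 4-byte char #1 = F3 B0 91 99.
Offset 4: leading byte 0xE0 = 11100000 → 3-byte char #2 = E0 A4 8A.
Offset 7: leading byte 0x34 = 00110100 → 1-byte char #3 = 34.
Offset 8: leading byte 0xF0 = 11110000 → 4-byte char #4 = F0 9F A4 8E.
Offset 12: leading byte 0xE2 = 11100010 → 3-byte char #5 = E2 98 8A.
Offset 15: leading byte 0xD2 = 11010010 → 2-byte char #6 = D2 A7.
Offset 17: leading byte 0xF2 = 11110010 → 4-byte char #7 = F2 BF AA 9A.
Offset 21: leading byte 0x3E = 00111110 → 1-byte char #8 = 3E.
Offset 22: leading byte 0xE2 = 11100010 → 3-byte char #9 = E2 86 A0.
Offset 25: leading byte 0xE1 = 11100001 → 3-byte char #10 = E1 BE BA.
Leading byte 0xE1 = 11100001 matches 1110xxxx → 3-byte sequence.
Byte 1: 0xE1 = 11100001, payload 0001 (4 bits).
Byte 2: 0xBE = 10111110 (10xxxxxx ✓), payload 111110.
Byte 3: 0xBA = 10111010 (10xxxxxx ✓), payload 111010.
Concatenate: 0001111110111010 = 0x1FBA (16 bits → U+1FBA).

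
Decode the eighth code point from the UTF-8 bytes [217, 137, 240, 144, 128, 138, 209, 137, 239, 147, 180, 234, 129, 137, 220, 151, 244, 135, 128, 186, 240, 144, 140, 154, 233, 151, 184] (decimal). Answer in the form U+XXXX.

U+1031A

Offset 0: leading byte 0xD9 = 11011001 → 2-byte char #1 = D9 89.
Offset 2: leading byte 0xF0 = 11110000 → 4-byte char #2 = F0 90 80 8A.
Offset 6: leading byte 0xD1 = 11010001 → 2-byte char #3 = D1 89.
Offset 8: leading byte 0xEF = 11101111 → 3-byte char #4 = EF 93 B4.
Offset 11: leading byte 0xEA = 11101010 → 3-byte char #5 = EA 81 89.
Offset 14: leading byte 0xDC = 11011100 → 2-byte char #6 = DC 97.
Offset 16: leading byte 0xF4 = 11110100 → 4-byte char #7 = F4 87 80 BA.
Offset 20: leading byte 0xF0 = 11110000 → 4-byte char #8 = F0 90 8C 9A.
Leading byte 0xF0 = 11110000 matches 11110xxx → 4-byte sequence.
Byte 1: 0xF0 = 11110000, payload 000 (3 bits).
Byte 2: 0x90 = 10010000 (10xxxxxx ✓), payload 010000.
Byte 3: 0x8C = 10001100 (10xxxxxx ✓), payload 001100.
Byte 4: 0x9A = 10011010 (10xxxxxx ✓), payload 011010.
Concatenate: 000010000001100011010 = 0x1031A (21 bits → U+1031A).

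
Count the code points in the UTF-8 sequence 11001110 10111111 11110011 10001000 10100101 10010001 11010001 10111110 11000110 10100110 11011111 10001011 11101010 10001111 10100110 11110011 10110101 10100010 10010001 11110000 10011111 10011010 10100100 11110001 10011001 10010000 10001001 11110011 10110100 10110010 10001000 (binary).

Byte at offset 0: 0xCE = 11001110 → 2-byte char (#1). Advance 2.
Byte at offset 2: 0xF3 = 11110011 → 4-byte char (#2). Advance 4.
Byte at offset 6: 0xD1 = 11010001 → 2-byte char (#3). Advance 2.
Byte at offset 8: 0xC6 = 11000110 → 2-byte char (#4). Advance 2.
Byte at offset 10: 0xDF = 11011111 → 2-byte char (#5). Advance 2.
Byte at offset 12: 0xEA = 11101010 → 3-byte char (#6). Advance 3.
Byte at offset 15: 0xF3 = 11110011 → 4-byte char (#7). Advance 4.
Byte at offset 19: 0xF0 = 11110000 → 4-byte char (#8). Advance 4.
Byte at offset 23: 0xF1 = 11110001 → 4-byte char (#9). Advance 4.
Byte at offset 27: 0xF3 = 11110011 → 4-byte char (#10). Advance 4.
Reached end at offset 31 after 10 code points.

10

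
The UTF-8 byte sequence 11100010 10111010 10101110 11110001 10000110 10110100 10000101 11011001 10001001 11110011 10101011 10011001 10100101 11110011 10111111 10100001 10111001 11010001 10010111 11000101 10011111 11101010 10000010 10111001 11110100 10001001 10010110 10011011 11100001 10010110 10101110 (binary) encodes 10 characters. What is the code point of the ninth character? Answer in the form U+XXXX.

U+10959B

Offset 0: leading byte 0xE2 = 11100010 → 3-byte char #1 = E2 BA AE.
Offset 3: leading byte 0xF1 = 11110001 → 4-byte char #2 = F1 86 B4 85.
Offset 7: leading byte 0xD9 = 11011001 → 2-byte char #3 = D9 89.
Offset 9: leading byte 0xF3 = 11110011 → 4-byte char #4 = F3 AB 99 A5.
Offset 13: leading byte 0xF3 = 11110011 → 4-byte char #5 = F3 BF A1 B9.
Offset 17: leading byte 0xD1 = 11010001 → 2-byte char #6 = D1 97.
Offset 19: leading byte 0xC5 = 11000101 → 2-byte char #7 = C5 9F.
Offset 21: leading byte 0xEA = 11101010 → 3-byte char #8 = EA 82 B9.
Offset 24: leading byte 0xF4 = 11110100 → 4-byte char #9 = F4 89 96 9B.
Leading byte 0xF4 = 11110100 matches 11110xxx → 4-byte sequence.
Byte 1: 0xF4 = 11110100, payload 100 (3 bits).
Byte 2: 0x89 = 10001001 (10xxxxxx ✓), payload 001001.
Byte 3: 0x96 = 10010110 (10xxxxxx ✓), payload 010110.
Byte 4: 0x9B = 10011011 (10xxxxxx ✓), payload 011011.
Concatenate: 100001001010110011011 = 0x10959B (21 bits → U+10959B).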